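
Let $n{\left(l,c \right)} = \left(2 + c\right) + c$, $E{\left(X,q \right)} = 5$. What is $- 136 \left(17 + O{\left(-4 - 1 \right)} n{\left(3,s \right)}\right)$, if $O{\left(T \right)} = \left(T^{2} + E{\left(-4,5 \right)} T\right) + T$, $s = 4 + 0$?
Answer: $4488$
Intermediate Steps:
$s = 4$
$O{\left(T \right)} = T^{2} + 6 T$ ($O{\left(T \right)} = \left(T^{2} + 5 T\right) + T = T^{2} + 6 T$)
$n{\left(l,c \right)} = 2 + 2 c$
$- 136 \left(17 + O{\left(-4 - 1 \right)} n{\left(3,s \right)}\right) = - 136 \left(17 + \left(-4 - 1\right) \left(6 - 5\right) \left(2 + 2 \cdot 4\right)\right) = - 136 \left(17 + - 5 \left(6 - 5\right) \left(2 + 8\right)\right) = - 136 \left(17 + \left(-5\right) 1 \cdot 10\right) = - 136 \left(17 - 50\right) = \left(-136\right) \left(-33\right) = 4488$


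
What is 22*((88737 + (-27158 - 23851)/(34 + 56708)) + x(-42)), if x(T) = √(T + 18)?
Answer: 376773485/193 + 44*I*√6 ≈ 1.9522e+6 + 107.78*I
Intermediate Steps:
x(T) = √(18 + T)
22*((88737 + (-27158 - 23851)/(34 + 56708)) + x(-42)) = 22*((88737 + (-27158 - 23851)/(34 + 56708)) + √(18 - 42)) = 22*((88737 - 51009/56742) + √(-24)) = 22*((88737 - 51009*1/56742) + 2*I*√6) = 22*((88737 - 347/386) + 2*I*√6) = 22*(34252135/386 + 2*I*√6) = 376773485/193 + 44*I*√6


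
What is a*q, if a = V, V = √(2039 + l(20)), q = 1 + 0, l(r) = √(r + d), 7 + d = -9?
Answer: √2041 ≈ 45.177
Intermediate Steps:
d = -16 (d = -7 - 9 = -16)
l(r) = √(-16 + r) (l(r) = √(r - 16) = √(-16 + r))
q = 1
V = √2041 (V = √(2039 + √(-16 + 20)) = √(2039 + √4) = √(2039 + 2) = √2041 ≈ 45.177)
a = √2041 ≈ 45.177
a*q = √2041*1 = √2041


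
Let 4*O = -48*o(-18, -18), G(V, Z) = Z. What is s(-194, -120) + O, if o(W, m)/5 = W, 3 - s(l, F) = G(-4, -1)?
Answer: 1084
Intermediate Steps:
s(l, F) = 4 (s(l, F) = 3 - 1*(-1) = 3 + 1 = 4)
o(W, m) = 5*W
O = 1080 (O = (-240*(-18))/4 = (-48*(-90))/4 = (¼)*4320 = 1080)
s(-194, -120) + O = 4 + 1080 = 1084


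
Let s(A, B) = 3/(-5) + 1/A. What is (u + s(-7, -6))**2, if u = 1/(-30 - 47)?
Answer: 84681/148225 ≈ 0.57130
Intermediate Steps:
u = -1/77 (u = 1/(-77) = -1/77 ≈ -0.012987)
s(A, B) = -3/5 + 1/A (s(A, B) = 3*(-1/5) + 1/A = -3/5 + 1/A)
(u + s(-7, -6))**2 = (-1/77 + (-3/5 + 1/(-7)))**2 = (-1/77 + (-3/5 - 1/7))**2 = (-1/77 - 26/35)**2 = (-291/385)**2 = 84681/148225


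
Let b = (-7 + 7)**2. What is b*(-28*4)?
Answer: 0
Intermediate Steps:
b = 0 (b = 0**2 = 0)
b*(-28*4) = 0*(-28*4) = 0*(-112) = 0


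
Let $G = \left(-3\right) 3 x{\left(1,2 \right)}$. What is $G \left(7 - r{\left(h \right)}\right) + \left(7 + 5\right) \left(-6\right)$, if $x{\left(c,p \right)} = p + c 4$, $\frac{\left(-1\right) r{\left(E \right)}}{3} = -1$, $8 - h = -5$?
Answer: $-288$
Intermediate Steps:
$h = 13$ ($h = 8 - -5 = 8 + 5 = 13$)
$r{\left(E \right)} = 3$ ($r{\left(E \right)} = \left(-3\right) \left(-1\right) = 3$)
$x{\left(c,p \right)} = p + 4 c$
$G = -54$ ($G = \left(-3\right) 3 \left(2 + 4 \cdot 1\right) = - 9 \left(2 + 4\right) = \left(-9\right) 6 = -54$)
$G \left(7 - r{\left(h \right)}\right) + \left(7 + 5\right) \left(-6\right) = - 54 \left(7 - 3\right) + \left(7 + 5\right) \left(-6\right) = - 54 \left(7 - 3\right) + 12 \left(-6\right) = \left(-54\right) 4 - 72 = -216 - 72 = -288$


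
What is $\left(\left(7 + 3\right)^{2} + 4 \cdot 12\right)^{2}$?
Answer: $21904$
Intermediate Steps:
$\left(\left(7 + 3\right)^{2} + 4 \cdot 12\right)^{2} = \left(10^{2} + 48\right)^{2} = \left(100 + 48\right)^{2} = 148^{2} = 21904$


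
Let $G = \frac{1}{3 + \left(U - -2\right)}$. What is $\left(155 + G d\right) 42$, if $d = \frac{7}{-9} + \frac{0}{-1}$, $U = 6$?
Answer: $\frac{214732}{33} \approx 6507.0$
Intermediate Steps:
$d = - \frac{7}{9}$ ($d = 7 \left(- \frac{1}{9}\right) + 0 \left(-1\right) = - \frac{7}{9} + 0 = - \frac{7}{9} \approx -0.77778$)
$G = \frac{1}{11}$ ($G = \frac{1}{3 + \left(6 - -2\right)} = \frac{1}{3 + \left(6 + 2\right)} = \frac{1}{3 + 8} = \frac{1}{11} \approx 0.090909$)
$\left(155 + G d\right) 42 = \left(155 + \frac{1}{11} \left(- \frac{7}{9}\right)\right) 42 = \left(155 - \frac{7}{99}\right) 42 = \frac{15338}{99} \cdot 42 = \frac{214732}{33}$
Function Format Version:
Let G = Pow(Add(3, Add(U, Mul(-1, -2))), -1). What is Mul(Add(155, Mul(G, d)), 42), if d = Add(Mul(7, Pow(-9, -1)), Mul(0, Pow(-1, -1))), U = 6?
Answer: Rational(214732, 33) ≈ 6507.0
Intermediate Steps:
d = Rational(-7, 9) (d = Add(Mul(7, Rational(-1, 9)), Mul(0, -1)) = Add(Rational(-7, 9), 0) = Rational(-7, 9) ≈ -0.77778)
G = Rational(1, 11) (G = Pow(Add(3, Add(6, Mul(-1, -2))), -1) = Pow(Add(3, Add(6, 2)), -1) = Pow(Add(3, 8), -1) = Pow(11, -1) = Rational(1, 11) ≈ 0.090909)
Mul(Add(155, Mul(G, d)), 42) = Mul(Add(155, Mul(Rational(1, 11), Rational(-7, 9))), 42) = Mul(Add(155, Rational(-7, 99)), 42) = Mul(Rational(15338, 99), 42) = Rational(214732, 33)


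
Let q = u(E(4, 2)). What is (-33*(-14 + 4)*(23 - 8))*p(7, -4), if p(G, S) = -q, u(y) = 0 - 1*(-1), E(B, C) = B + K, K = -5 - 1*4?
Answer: -4950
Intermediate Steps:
K = -9 (K = -5 - 4 = -9)
E(B, C) = -9 + B (E(B, C) = B - 9 = -9 + B)
u(y) = 1 (u(y) = 0 + 1 = 1)
q = 1
p(G, S) = -1 (p(G, S) = -1*1 = -1)
(-33*(-14 + 4)*(23 - 8))*p(7, -4) = -33*(-14 + 4)*(23 - 8)*(-1) = -(-330)*15*(-1) = -33*(-150)*(-1) = 4950*(-1) = -4950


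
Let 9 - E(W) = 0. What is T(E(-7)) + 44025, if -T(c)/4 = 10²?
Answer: 43625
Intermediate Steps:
E(W) = 9 (E(W) = 9 - 1*0 = 9 + 0 = 9)
T(c) = -400 (T(c) = -4*10² = -4*100 = -400)
T(E(-7)) + 44025 = -400 + 44025 = 43625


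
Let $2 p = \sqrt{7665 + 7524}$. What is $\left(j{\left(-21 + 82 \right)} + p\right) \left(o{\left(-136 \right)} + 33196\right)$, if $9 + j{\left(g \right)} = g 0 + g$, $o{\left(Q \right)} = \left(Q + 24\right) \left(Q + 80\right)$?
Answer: $2052336 + 19734 \sqrt{15189} \approx 4.4844 \cdot 10^{6}$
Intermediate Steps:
$o{\left(Q \right)} = \left(24 + Q\right) \left(80 + Q\right)$
$j{\left(g \right)} = -9 + g$ ($j{\left(g \right)} = -9 + \left(g 0 + g\right) = -9 + \left(0 + g\right) = -9 + g$)
$p = \frac{\sqrt{15189}}{2}$ ($p = \frac{\sqrt{7665 + 7524}}{2} = \frac{\sqrt{15189}}{2} \approx 61.622$)
$\left(j{\left(-21 + 82 \right)} + p\right) \left(o{\left(-136 \right)} + 33196\right) = \left(\left(-9 + \left(-21 + 82\right)\right) + \frac{\sqrt{15189}}{2}\right) \left(\left(1920 + \left(-136\right)^{2} + 104 \left(-136\right)\right) + 33196\right) = \left(\left(-9 + 61\right) + \frac{\sqrt{15189}}{2}\right) \left(\left(1920 + 18496 - 14144\right) + 33196\right) = \left(52 + \frac{\sqrt{15189}}{2}\right) \left(6272 + 33196\right) = \left(52 + \frac{\sqrt{15189}}{2}\right) 39468 = 2052336 + 19734 \sqrt{15189}$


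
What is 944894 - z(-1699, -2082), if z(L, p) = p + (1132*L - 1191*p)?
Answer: 390582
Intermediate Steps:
z(L, p) = -1190*p + 1132*L (z(L, p) = p + (-1191*p + 1132*L) = -1190*p + 1132*L)
944894 - z(-1699, -2082) = 944894 - (-1190*(-2082) + 1132*(-1699)) = 944894 - (2477580 - 1923268) = 944894 - 1*554312 = 944894 - 554312 = 390582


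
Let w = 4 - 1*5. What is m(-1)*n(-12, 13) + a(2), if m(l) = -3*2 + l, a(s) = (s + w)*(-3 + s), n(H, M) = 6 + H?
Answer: 41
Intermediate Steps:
w = -1 (w = 4 - 5 = -1)
a(s) = (-1 + s)*(-3 + s) (a(s) = (s - 1)*(-3 + s) = (-1 + s)*(-3 + s))
m(l) = -6 + l
m(-1)*n(-12, 13) + a(2) = (-6 - 1)*(6 - 12) + (3 + 2² - 4*2) = -7*(-6) + (3 + 4 - 8) = 42 - 1 = 41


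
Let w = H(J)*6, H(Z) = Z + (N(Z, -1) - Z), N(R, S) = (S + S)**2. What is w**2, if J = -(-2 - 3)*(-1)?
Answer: 576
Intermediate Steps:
N(R, S) = 4*S**2 (N(R, S) = (2*S)**2 = 4*S**2)
J = -5 (J = -(-5)*(-1) = -1*5 = -5)
H(Z) = 4 (H(Z) = Z + (4*(-1)**2 - Z) = Z + (4*1 - Z) = Z + (4 - Z) = 4)
w = 24 (w = 4*6 = 24)
w**2 = 24**2 = 576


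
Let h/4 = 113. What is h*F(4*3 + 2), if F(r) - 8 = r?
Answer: 9944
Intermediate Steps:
h = 452 (h = 4*113 = 452)
F(r) = 8 + r
h*F(4*3 + 2) = 452*(8 + (4*3 + 2)) = 452*(8 + (12 + 2)) = 452*(8 + 14) = 452*22 = 9944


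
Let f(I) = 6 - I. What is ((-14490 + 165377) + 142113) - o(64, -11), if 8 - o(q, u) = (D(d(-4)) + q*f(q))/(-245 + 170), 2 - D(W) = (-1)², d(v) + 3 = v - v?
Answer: 7326037/25 ≈ 2.9304e+5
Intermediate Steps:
d(v) = -3 (d(v) = -3 + (v - v) = -3 + 0 = -3)
D(W) = 1 (D(W) = 2 - 1*(-1)² = 2 - 1*1 = 2 - 1 = 1)
o(q, u) = 601/75 + q*(6 - q)/75 (o(q, u) = 8 - (1 + q*(6 - q))/(-245 + 170) = 8 - (1 + q*(6 - q))/(-75) = 8 - (1 + q*(6 - q))*(-1)/75 = 8 - (-1/75 - q*(6 - q)/75) = 8 + (1/75 + q*(6 - q)/75) = 601/75 + q*(6 - q)/75)
((-14490 + 165377) + 142113) - o(64, -11) = ((-14490 + 165377) + 142113) - (601/75 - 1/75*64*(-6 + 64)) = (150887 + 142113) - (601/75 - 1/75*64*58) = 293000 - (601/75 - 3712/75) = 293000 - 1*(-1037/25) = 293000 + 1037/25 = 7326037/25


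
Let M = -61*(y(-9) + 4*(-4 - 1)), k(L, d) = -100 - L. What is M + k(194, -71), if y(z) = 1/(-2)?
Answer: 1913/2 ≈ 956.50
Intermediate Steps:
y(z) = -1/2
M = 2501/2 (M = -61*(-1/2 + 4*(-4 - 1)) = -61*(-1/2 + 4*(-5)) = -61*(-1/2 - 20) = -61*(-41/2) = 2501/2 ≈ 1250.5)
M + k(194, -71) = 2501/2 + (-100 - 1*194) = 2501/2 + (-100 - 194) = 2501/2 - 294 = 1913/2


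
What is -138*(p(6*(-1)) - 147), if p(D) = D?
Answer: 21114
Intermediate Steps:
-138*(p(6*(-1)) - 147) = -138*(6*(-1) - 147) = -138*(-6 - 147) = -138*(-153) = 21114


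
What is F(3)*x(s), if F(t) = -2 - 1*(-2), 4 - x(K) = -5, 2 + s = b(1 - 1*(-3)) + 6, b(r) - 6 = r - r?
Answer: 0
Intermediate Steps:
b(r) = 6 (b(r) = 6 + (r - r) = 6 + 0 = 6)
s = 10 (s = -2 + (6 + 6) = -2 + 12 = 10)
x(K) = 9 (x(K) = 4 - 1*(-5) = 4 + 5 = 9)
F(t) = 0 (F(t) = -2 + 2 = 0)
F(3)*x(s) = 0*9 = 0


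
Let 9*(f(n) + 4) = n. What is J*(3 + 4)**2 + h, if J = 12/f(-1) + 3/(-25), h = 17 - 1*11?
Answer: -132189/925 ≈ -142.91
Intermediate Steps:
f(n) = -4 + n/9
h = 6 (h = 17 - 11 = 6)
J = -2811/925 (J = 12/(-4 + (1/9)*(-1)) + 3/(-25) = 12/(-4 - 1/9) + 3*(-1/25) = 12/(-37/9) - 3/25 = 12*(-9/37) - 3/25 = -108/37 - 3/25 = -2811/925 ≈ -3.0389)
J*(3 + 4)**2 + h = -2811*(3 + 4)**2/925 + 6 = -2811/925*7**2 + 6 = -2811/925*49 + 6 = -137739/925 + 6 = -132189/925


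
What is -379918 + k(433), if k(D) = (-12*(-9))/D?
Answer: -164504386/433 ≈ -3.7992e+5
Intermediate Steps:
k(D) = 108/D
-379918 + k(433) = -379918 + 108/433 = -164504386/433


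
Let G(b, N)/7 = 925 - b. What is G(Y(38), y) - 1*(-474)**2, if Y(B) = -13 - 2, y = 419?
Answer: -218096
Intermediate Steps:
Y(B) = -15
G(b, N) = 6475 - 7*b (G(b, N) = 7*(925 - b) = 6475 - 7*b)
G(Y(38), y) - 1*(-474)**2 = (6475 - 7*(-15)) - 1*(-474)**2 = (6475 + 105) - 1*224676 = 6580 - 224676 = -218096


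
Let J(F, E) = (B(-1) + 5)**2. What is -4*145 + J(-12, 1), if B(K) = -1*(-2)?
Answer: -531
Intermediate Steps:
B(K) = 2
J(F, E) = 49 (J(F, E) = (2 + 5)**2 = 7**2 = 49)
-4*145 + J(-12, 1) = -4*145 + 49 = -580 + 49 = -531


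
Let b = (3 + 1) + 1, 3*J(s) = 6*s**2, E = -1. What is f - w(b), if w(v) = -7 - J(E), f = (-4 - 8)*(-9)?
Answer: 117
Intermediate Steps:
J(s) = 2*s**2 (J(s) = (6*s**2)/3 = 2*s**2)
f = 108 (f = -12*(-9) = 108)
b = 5 (b = 4 + 1 = 5)
w(v) = -9 (w(v) = -7 - 2*(-1)**2 = -7 - 2 = -9)
f - w(b) = 108 - 1*(-9) = 108 + 9 = 117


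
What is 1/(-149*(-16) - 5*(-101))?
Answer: 1/2889 ≈ 0.00034614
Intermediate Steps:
1/(-149*(-16) - 5*(-101)) = 1/(2384 + 505) = 1/2889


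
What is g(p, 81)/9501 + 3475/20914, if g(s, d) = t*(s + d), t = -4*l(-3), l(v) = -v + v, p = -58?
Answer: 3475/20914 ≈ 0.16616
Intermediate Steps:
l(v) = 0
t = 0 (t = -4*0 = 0)
g(s, d) = 0 (g(s, d) = 0*(s + d) = 0*(d + s) = 0)
g(p, 81)/9501 + 3475/20914 = 0/9501 + 3475/20914 = 0*(1/9501) + 3475*(1/20914) = 0 + 3475/20914 = 3475/20914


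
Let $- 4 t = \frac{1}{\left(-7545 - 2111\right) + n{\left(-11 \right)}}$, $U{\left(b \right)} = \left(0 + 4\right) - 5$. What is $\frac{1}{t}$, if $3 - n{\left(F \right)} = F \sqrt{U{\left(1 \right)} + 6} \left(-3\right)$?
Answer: $38612 + 132 \sqrt{5} \approx 38907.0$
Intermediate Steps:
$U{\left(b \right)} = -1$ ($U{\left(b \right)} = 4 - 5 = -1$)
$n{\left(F \right)} = 3 + 3 F \sqrt{5}$ ($n{\left(F \right)} = 3 - F \sqrt{-1 + 6} \left(-3\right) = 3 - F \sqrt{5} \left(-3\right) = 3 - - 3 F \sqrt{5} = 3 + 3 F \sqrt{5}$)
$t = - \frac{1}{4 \left(-9653 - 33 \sqrt{5}\right)}$ ($t = - \frac{1}{4 \left(\left(-7545 - 2111\right) + \left(3 + 3 \left(-11\right) \sqrt{5}\right)\right)} = - \frac{1}{4 \left(-9656 + \left(3 - 33 \sqrt{5}\right)\right)} = - \frac{1}{4 \left(-9653 - 33 \sqrt{5}\right)} \approx 2.5702 \cdot 10^{-5}$)
$\frac{1}{t} = \frac{1}{\frac{9653}{372699856} - \frac{33 \sqrt{5}}{372699856}}$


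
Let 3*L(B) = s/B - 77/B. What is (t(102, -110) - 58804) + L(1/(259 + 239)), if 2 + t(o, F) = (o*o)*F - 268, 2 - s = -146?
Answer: -1191728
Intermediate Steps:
s = 148 (s = 2 - 1*(-146) = 2 + 146 = 148)
L(B) = 71/(3*B) (L(B) = (148/B - 77/B)/3 = (71/B)/3 = 71/(3*B))
t(o, F) = -270 + F*o² (t(o, F) = -2 + ((o*o)*F - 268) = -2 + (o²*F - 268) = -2 + (F*o² - 268) = -2 + (-268 + F*o²) = -270 + F*o²)
(t(102, -110) - 58804) + L(1/(259 + 239)) = ((-270 - 110*102²) - 58804) + 71/(3*(1/(259 + 239))) = ((-270 - 110*10404) - 58804) + 71/(3*(1/498)) = ((-270 - 1144440) - 58804) + 71/(3*(1/498)) = (-1144710 - 58804) + (71/3)*498 = -1203514 + 11786 = -1191728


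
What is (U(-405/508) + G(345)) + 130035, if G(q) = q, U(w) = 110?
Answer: 130490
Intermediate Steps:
(U(-405/508) + G(345)) + 130035 = (110 + 345) + 130035 = 455 + 130035 = 130490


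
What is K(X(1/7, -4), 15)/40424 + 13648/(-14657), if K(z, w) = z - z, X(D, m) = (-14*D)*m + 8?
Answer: -13648/14657 ≈ -0.93116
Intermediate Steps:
X(D, m) = 8 - 14*D*m (X(D, m) = -14*D*m + 8 = 8 - 14*D*m)
K(z, w) = 0
K(X(1/7, -4), 15)/40424 + 13648/(-14657) = 0/40424 + 13648/(-14657) = 0*(1/40424) + 13648*(-1/14657) = 0 - 13648/14657 = -13648/14657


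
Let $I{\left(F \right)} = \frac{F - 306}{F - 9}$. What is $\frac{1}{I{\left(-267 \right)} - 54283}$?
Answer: $- \frac{92}{4993845} \approx -1.8423 \cdot 10^{-5}$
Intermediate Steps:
$I{\left(F \right)} = \frac{-306 + F}{-9 + F}$
$\frac{1}{I{\left(-267 \right)} - 54283} = \frac{1}{\frac{-306 - 267}{-9 - 267} - 54283} = \frac{1}{\frac{1}{-276} \left(-573\right) - 54283} = \frac{1}{\left(- \frac{1}{276}\right) \left(-573\right) - 54283} = \frac{1}{\frac{191}{92} - 54283} = \frac{1}{- \frac{4993845}{92}} = - \frac{92}{4993845}$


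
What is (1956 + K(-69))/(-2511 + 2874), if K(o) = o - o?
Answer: 652/121 ≈ 5.3884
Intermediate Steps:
K(o) = 0
(1956 + K(-69))/(-2511 + 2874) = (1956 + 0)/(-2511 + 2874) = 1956/363 = 1956*(1/363) = 652/121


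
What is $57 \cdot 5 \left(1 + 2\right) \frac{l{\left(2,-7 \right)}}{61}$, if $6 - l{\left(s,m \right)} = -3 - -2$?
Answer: $\frac{5985}{61} \approx 98.115$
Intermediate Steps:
$l{\left(s,m \right)} = 7$ ($l{\left(s,m \right)} = 6 - \left(-3 - -2\right) = 6 - \left(-3 + 2\right) = 6 - -1 = 6 + 1 = 7$)
$57 \cdot 5 \left(1 + 2\right) \frac{l{\left(2,-7 \right)}}{61} = 57 \cdot 5 \left(1 + 2\right) \frac{7}{61} = 57 \cdot 5 \cdot 3 \cdot 7 \cdot \frac{1}{61} = 57 \cdot 15 \cdot \frac{7}{61} = 855 \cdot \frac{7}{61} = \frac{5985}{61}$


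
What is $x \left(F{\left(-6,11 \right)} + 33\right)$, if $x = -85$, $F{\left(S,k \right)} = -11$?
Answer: $-1870$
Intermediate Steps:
$x \left(F{\left(-6,11 \right)} + 33\right) = - 85 \left(-11 + 33\right) = \left(-85\right) 22 = -1870$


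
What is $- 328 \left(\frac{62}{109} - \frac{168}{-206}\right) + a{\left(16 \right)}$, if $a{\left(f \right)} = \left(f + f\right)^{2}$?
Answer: $\frac{6398672}{11227} \approx 569.94$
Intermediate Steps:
$a{\left(f \right)} = 4 f^{2}$ ($a{\left(f \right)} = \left(2 f\right)^{2} = 4 f^{2}$)
$- 328 \left(\frac{62}{109} - \frac{168}{-206}\right) + a{\left(16 \right)} = - 328 \left(\frac{62}{109} - \frac{168}{-206}\right) + 4 \cdot 16^{2} = - 328 \left(62 \cdot \frac{1}{109} - - \frac{84}{103}\right) + 4 \cdot 256 = - 328 \left(\frac{62}{109} + \frac{84}{103}\right) + 1024 = \left(-328\right) \frac{15542}{11227} + 1024 = - \frac{5097776}{11227} + 1024 = \frac{6398672}{11227}$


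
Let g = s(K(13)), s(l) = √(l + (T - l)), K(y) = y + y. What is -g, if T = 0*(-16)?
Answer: 0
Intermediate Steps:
T = 0
K(y) = 2*y
s(l) = 0 (s(l) = √(l + (0 - l)) = √(l - l) = √0 = 0)
g = 0
-g = -1*0 = 0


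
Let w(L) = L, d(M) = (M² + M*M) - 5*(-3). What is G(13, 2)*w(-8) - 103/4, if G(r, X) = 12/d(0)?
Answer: -643/20 ≈ -32.150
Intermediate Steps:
d(M) = 15 + 2*M² (d(M) = (M² + M²) + 15 = 2*M² + 15 = 15 + 2*M²)
G(r, X) = ⅘ (G(r, X) = 12/(15 + 2*0²) = 12/(15 + 2*0) = 12/(15 + 0) = 12/15 = 12*(1/15) = ⅘)
G(13, 2)*w(-8) - 103/4 = (⅘)*(-8) - 103/4 = -32/5 - 103*¼ = -32/5 - 103/4 = -643/20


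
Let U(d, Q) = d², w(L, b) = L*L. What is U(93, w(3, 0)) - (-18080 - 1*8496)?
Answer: 35225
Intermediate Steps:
w(L, b) = L²
U(93, w(3, 0)) - (-18080 - 1*8496) = 93² - (-18080 - 1*8496) = 8649 - (-18080 - 8496) = 8649 - 1*(-26576) = 8649 + 26576 = 35225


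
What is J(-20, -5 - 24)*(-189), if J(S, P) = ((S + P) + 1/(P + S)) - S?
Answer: 38394/7 ≈ 5484.9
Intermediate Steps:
J(S, P) = P + 1/(P + S) (J(S, P) = ((P + S) + 1/(P + S)) - S = (P + S + 1/(P + S)) - S = P + 1/(P + S))
J(-20, -5 - 24)*(-189) = ((1 + (-5 - 24)² + (-5 - 24)*(-20))/((-5 - 24) - 20))*(-189) = ((1 + (-29)² - 29*(-20))/(-29 - 20))*(-189) = ((1 + 841 + 580)/(-49))*(-189) = -1/49*1422*(-189) = -1422/49*(-189) = 38394/7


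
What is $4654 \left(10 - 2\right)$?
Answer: $37232$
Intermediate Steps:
$4654 \left(10 - 2\right) = 4654 \cdot 8 = 37232$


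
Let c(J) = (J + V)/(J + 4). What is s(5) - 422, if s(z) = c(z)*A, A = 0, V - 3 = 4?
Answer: -422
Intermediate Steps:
V = 7 (V = 3 + 4 = 7)
c(J) = (7 + J)/(4 + J) (c(J) = (J + 7)/(J + 4) = (7 + J)/(4 + J))
s(z) = 0 (s(z) = ((7 + z)/(4 + z))*0 = 0)
s(5) - 422 = 0 - 422 = -422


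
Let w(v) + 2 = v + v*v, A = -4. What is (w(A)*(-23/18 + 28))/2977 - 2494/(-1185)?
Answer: 1786453/814095 ≈ 2.1944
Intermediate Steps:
w(v) = -2 + v + v**2 (w(v) = -2 + (v + v*v) = -2 + (v + v**2) = -2 + v + v**2)
(w(A)*(-23/18 + 28))/2977 - 2494/(-1185) = ((-2 - 4 + (-4)**2)*(-23/18 + 28))/2977 - 2494/(-1185) = ((-2 - 4 + 16)*(-23*1/18 + 28))*(1/2977) - 2494*(-1/1185) = (10*(-23/18 + 28))*(1/2977) + 2494/1185 = (10*(481/18))*(1/2977) + 2494/1185 = (2405/9)*(1/2977) + 2494/1185 = 185/2061 + 2494/1185 = 1786453/814095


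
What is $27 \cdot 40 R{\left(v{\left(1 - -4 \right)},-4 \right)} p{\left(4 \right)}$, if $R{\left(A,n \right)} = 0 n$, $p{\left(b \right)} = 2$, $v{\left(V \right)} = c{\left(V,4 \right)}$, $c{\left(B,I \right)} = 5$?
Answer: $0$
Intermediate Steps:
$v{\left(V \right)} = 5$
$R{\left(A,n \right)} = 0$
$27 \cdot 40 R{\left(v{\left(1 - -4 \right)},-4 \right)} p{\left(4 \right)} = 27 \cdot 40 \cdot 0 \cdot 2 = 1080 \cdot 0 = 0$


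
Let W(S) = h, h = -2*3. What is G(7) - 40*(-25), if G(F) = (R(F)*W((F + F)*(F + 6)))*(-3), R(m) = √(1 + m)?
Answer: 1000 + 36*√2 ≈ 1050.9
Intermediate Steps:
h = -6
W(S) = -6
G(F) = 18*√(1 + F) (G(F) = (√(1 + F)*(-6))*(-3) = -6*√(1 + F)*(-3) = 18*√(1 + F))
G(7) - 40*(-25) = 18*√(1 + 7) - 40*(-25) = 18*√8 + 1000 = 18*(2*√2) + 1000 = 36*√2 + 1000 = 1000 + 36*√2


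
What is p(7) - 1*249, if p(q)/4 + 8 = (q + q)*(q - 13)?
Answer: -617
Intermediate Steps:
p(q) = -32 + 8*q*(-13 + q) (p(q) = -32 + 4*((q + q)*(q - 13)) = -32 + 4*((2*q)*(-13 + q)) = -32 + 4*(2*q*(-13 + q)) = -32 + 8*q*(-13 + q))
p(7) - 1*249 = (-32 - 104*7 + 8*7²) - 1*249 = (-32 - 728 + 8*49) - 249 = (-32 - 728 + 392) - 249 = -368 - 249 = -617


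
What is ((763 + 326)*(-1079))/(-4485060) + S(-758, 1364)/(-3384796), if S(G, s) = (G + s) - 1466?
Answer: 110586038341/421694809660 ≈ 0.26224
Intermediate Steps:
S(G, s) = -1466 + G + s
((763 + 326)*(-1079))/(-4485060) + S(-758, 1364)/(-3384796) = ((763 + 326)*(-1079))/(-4485060) + (-1466 - 758 + 1364)/(-3384796) = (1089*(-1079))*(-1/4485060) - 860*(-1/3384796) = -1175031*(-1/4485060) + 215/846199 = 130559/498340 + 215/846199 = 110586038341/421694809660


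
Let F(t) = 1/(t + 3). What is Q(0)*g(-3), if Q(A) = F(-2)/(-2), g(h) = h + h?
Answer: 3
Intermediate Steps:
g(h) = 2*h
F(t) = 1/(3 + t)
Q(A) = -½ (Q(A) = 1/((3 - 2)*(-2)) = -½/1 = 1*(-½) = -½)
Q(0)*g(-3) = -(-3) = -½*(-6) = 3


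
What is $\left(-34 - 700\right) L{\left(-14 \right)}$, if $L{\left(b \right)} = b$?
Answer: $10276$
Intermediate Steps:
$\left(-34 - 700\right) L{\left(-14 \right)} = \left(-34 - 700\right) \left(-14\right) = \left(-734\right) \left(-14\right) = 10276$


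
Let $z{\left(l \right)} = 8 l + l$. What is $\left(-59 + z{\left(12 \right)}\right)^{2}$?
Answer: $2401$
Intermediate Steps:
$z{\left(l \right)} = 9 l$
$\left(-59 + z{\left(12 \right)}\right)^{2} = \left(-59 + 9 \cdot 12\right)^{2} = \left(-59 + 108\right)^{2} = 49^{2} = 2401$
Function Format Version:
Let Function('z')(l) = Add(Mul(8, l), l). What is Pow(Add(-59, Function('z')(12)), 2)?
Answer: 2401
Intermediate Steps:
Function('z')(l) = Mul(9, l)
Pow(Add(-59, Function('z')(12)), 2) = Pow(Add(-59, Mul(9, 12)), 2) = Pow(Add(-59, 108), 2) = Pow(49, 2) = 2401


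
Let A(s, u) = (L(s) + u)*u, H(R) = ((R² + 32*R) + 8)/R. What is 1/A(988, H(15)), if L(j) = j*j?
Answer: 225/10440368449 ≈ 2.1551e-8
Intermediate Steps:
L(j) = j²
H(R) = (8 + R² + 32*R)/R
A(s, u) = u*(u + s²) (A(s, u) = (s² + u)*u = (u + s²)*u = u*(u + s²))
1/A(988, H(15)) = 1/((32 + 15 + 8/15)*((32 + 15 + 8/15) + 988²)) = 1/((32 + 15 + 8*(1/15))*((32 + 15 + 8*(1/15)) + 976144)) = 1/((32 + 15 + 8/15)*((32 + 15 + 8/15) + 976144)) = 1/(713*(713/15 + 976144)/15) = 1/((713/15)*(14642873/15)) = 1/(10440368449/225) = 225/10440368449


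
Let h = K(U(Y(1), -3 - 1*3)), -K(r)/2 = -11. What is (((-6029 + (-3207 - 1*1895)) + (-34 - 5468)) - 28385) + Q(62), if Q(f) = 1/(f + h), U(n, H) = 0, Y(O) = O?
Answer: -3781511/84 ≈ -45018.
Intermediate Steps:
K(r) = 22 (K(r) = -2*(-11) = 22)
h = 22
Q(f) = 1/(22 + f) (Q(f) = 1/(f + 22) = 1/(22 + f))
(((-6029 + (-3207 - 1*1895)) + (-34 - 5468)) - 28385) + Q(62) = (((-6029 + (-3207 - 1*1895)) + (-34 - 5468)) - 28385) + 1/(22 + 62) = (((-6029 + (-3207 - 1895)) - 5502) - 28385) + 1/84 = (((-6029 - 5102) - 5502) - 28385) + 1/84 = ((-11131 - 5502) - 28385) + 1/84 = (-16633 - 28385) + 1/84 = -45018 + 1/84 = -3781511/84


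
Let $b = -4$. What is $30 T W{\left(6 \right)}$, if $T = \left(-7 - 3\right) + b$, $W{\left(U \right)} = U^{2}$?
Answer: $-15120$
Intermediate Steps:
$T = -14$ ($T = \left(-7 - 3\right) - 4 = -10 - 4 = -14$)
$30 T W{\left(6 \right)} = 30 \left(-14\right) 6^{2} = \left(-420\right) 36 = -15120$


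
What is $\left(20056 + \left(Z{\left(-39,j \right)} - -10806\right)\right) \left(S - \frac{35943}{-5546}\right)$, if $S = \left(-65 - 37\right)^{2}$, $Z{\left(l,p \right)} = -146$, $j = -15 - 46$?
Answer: $\frac{886717581666}{2773} \approx 3.1977 \cdot 10^{8}$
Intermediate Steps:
$j = -61$ ($j = -15 - 46 = -61$)
$S = 10404$ ($S = \left(-102\right)^{2} = 10404$)
$\left(20056 + \left(Z{\left(-39,j \right)} - -10806\right)\right) \left(S - \frac{35943}{-5546}\right) = \left(20056 - -10660\right) \left(10404 - \frac{35943}{-5546}\right) = \left(20056 + \left(-146 + 10806\right)\right) \left(10404 - - \frac{35943}{5546}\right) = \left(20056 + 10660\right) \left(10404 + \frac{35943}{5546}\right) = 30716 \cdot \frac{57736527}{5546} = \frac{886717581666}{2773}$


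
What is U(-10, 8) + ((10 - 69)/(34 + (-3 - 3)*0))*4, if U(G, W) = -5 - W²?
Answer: -1291/17 ≈ -75.941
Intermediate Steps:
U(-10, 8) + ((10 - 69)/(34 + (-3 - 3)*0))*4 = (-5 - 1*8²) + ((10 - 69)/(34 + (-3 - 3)*0))*4 = (-5 - 1*64) - 59/(34 - 6*0)*4 = (-5 - 64) - 59/(34 + 0)*4 = -69 - 59/34*4 = -69 - 118/17 = -1291/17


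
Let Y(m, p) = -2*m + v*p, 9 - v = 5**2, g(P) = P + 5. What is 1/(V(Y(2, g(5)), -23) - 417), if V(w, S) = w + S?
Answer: -1/604 ≈ -0.0016556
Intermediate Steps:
g(P) = 5 + P
v = -16 (v = 9 - 1*5**2 = 9 - 1*25 = 9 - 25 = -16)
Y(m, p) = -16*p - 2*m (Y(m, p) = -2*m - 16*p = -16*p - 2*m)
V(w, S) = S + w
1/(V(Y(2, g(5)), -23) - 417) = 1/((-23 + (-16*(5 + 5) - 2*2)) - 417) = 1/((-23 + (-16*10 - 4)) - 417) = 1/((-23 + (-160 - 4)) - 417) = 1/((-23 - 164) - 417) = 1/(-187 - 417) = 1/(-604) = -1/604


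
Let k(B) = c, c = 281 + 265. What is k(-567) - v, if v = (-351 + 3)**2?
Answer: -120558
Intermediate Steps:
v = 121104 (v = (-348)**2 = 121104)
c = 546
k(B) = 546
k(-567) - v = 546 - 1*121104 = 546 - 121104 = -120558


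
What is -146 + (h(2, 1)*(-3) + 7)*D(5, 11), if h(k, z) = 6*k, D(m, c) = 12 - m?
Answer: -349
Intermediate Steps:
-146 + (h(2, 1)*(-3) + 7)*D(5, 11) = -146 + ((6*2)*(-3) + 7)*(12 - 1*5) = -146 + (12*(-3) + 7)*(12 - 5) = -146 + (-36 + 7)*7 = -146 - 29*7 = -146 - 203 = -349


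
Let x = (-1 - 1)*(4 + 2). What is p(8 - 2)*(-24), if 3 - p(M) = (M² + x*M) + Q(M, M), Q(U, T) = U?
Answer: -792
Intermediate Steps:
x = -12 (x = -2*6 = -12)
p(M) = 3 - M² + 11*M (p(M) = 3 - ((M² - 12*M) + M) = 3 - (M² - 11*M) = 3 + (-M² + 11*M) = 3 - M² + 11*M)
p(8 - 2)*(-24) = (3 - (8 - 2)² + 11*(8 - 2))*(-24) = (3 - 1*6² + 11*6)*(-24) = (3 - 1*36 + 66)*(-24) = (3 - 36 + 66)*(-24) = 33*(-24) = -792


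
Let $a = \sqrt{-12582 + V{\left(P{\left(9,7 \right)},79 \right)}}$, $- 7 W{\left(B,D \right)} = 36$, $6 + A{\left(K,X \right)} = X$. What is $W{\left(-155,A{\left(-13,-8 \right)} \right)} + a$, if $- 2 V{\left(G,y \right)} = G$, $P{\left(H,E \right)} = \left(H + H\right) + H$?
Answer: $- \frac{36}{7} + \frac{9 i \sqrt{622}}{2} \approx -5.1429 + 112.23 i$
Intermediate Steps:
$P{\left(H,E \right)} = 3 H$ ($P{\left(H,E \right)} = 2 H + H = 3 H$)
$V{\left(G,y \right)} = - \frac{G}{2}$
$A{\left(K,X \right)} = -6 + X$
$W{\left(B,D \right)} = - \frac{36}{7}$ ($W{\left(B,D \right)} = \left(- \frac{1}{7}\right) 36 = - \frac{36}{7}$)
$a = \frac{9 i \sqrt{622}}{2}$ ($a = \sqrt{-12582 - \frac{3 \cdot 9}{2}} = \sqrt{-12582 - \frac{27}{2}} = \sqrt{- \frac{25191}{2}} = \frac{9 i \sqrt{622}}{2} \approx 112.23 i$)
$W{\left(-155,A{\left(-13,-8 \right)} \right)} + a = - \frac{36}{7} + \frac{9 i \sqrt{622}}{2}$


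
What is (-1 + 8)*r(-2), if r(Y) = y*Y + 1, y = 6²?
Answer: -497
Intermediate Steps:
y = 36
r(Y) = 1 + 36*Y (r(Y) = 36*Y + 1 = 1 + 36*Y)
(-1 + 8)*r(-2) = (-1 + 8)*(1 + 36*(-2)) = 7*(1 - 72) = 7*(-71) = -497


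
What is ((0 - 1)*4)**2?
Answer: 16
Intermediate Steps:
((0 - 1)*4)**2 = (-1*4)**2 = (-4)**2 = 16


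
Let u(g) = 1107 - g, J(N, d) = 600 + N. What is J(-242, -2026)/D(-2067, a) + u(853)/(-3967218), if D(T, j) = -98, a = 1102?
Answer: -355072234/97196841 ≈ -3.6531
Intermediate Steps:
J(-242, -2026)/D(-2067, a) + u(853)/(-3967218) = (600 - 242)/(-98) + (1107 - 1*853)/(-3967218) = 358*(-1/98) + (1107 - 853)*(-1/3967218) = -179/49 + 254*(-1/3967218) = -179/49 - 127/1983609 = -355072234/97196841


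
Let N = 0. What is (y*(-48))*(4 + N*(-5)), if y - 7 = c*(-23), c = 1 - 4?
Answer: -14592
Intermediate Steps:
c = -3
y = 76 (y = 7 - 3*(-23) = 7 + 69 = 76)
(y*(-48))*(4 + N*(-5)) = (76*(-48))*(4 + 0*(-5)) = -3648*(4 + 0) = -3648*4 = -14592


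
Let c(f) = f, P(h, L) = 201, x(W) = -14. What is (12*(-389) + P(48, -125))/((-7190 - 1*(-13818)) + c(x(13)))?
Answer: -4467/6614 ≈ -0.67539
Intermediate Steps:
(12*(-389) + P(48, -125))/((-7190 - 1*(-13818)) + c(x(13))) = (12*(-389) + 201)/((-7190 - 1*(-13818)) - 14) = (-4668 + 201)/((-7190 + 13818) - 14) = -4467/(6628 - 14) = -4467/6614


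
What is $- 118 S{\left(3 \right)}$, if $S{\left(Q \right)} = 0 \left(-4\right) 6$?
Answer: $0$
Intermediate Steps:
$S{\left(Q \right)} = 0$ ($S{\left(Q \right)} = 0 \cdot 6 = 0$)
$- 118 S{\left(3 \right)} = \left(-118\right) 0 = 0$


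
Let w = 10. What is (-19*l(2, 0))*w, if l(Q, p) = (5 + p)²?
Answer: -4750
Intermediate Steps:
(-19*l(2, 0))*w = -19*(5 + 0)²*10 = -19*5²*10 = -19*25*10 = -475*10 = -4750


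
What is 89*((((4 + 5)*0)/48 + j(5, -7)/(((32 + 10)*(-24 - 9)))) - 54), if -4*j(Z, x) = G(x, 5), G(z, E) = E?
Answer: -26644019/5544 ≈ -4805.9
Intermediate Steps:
j(Z, x) = -5/4 (j(Z, x) = -¼*5 = -5/4)
89*((((4 + 5)*0)/48 + j(5, -7)/(((32 + 10)*(-24 - 9)))) - 54) = 89*((((4 + 5)*0)/48 - 5*1/((-24 - 9)*(32 + 10))/4) - 54) = 89*(((9*0)*(1/48) - 5/(4*(42*(-33)))) - 54) = 89*((0*(1/48) - 5/4/(-1386)) - 54) = 89*((0 - 5/4*(-1/1386)) - 54) = 89*((0 + 5/5544) - 54) = 89*(5/5544 - 54) = 89*(-299371/5544) = -26644019/5544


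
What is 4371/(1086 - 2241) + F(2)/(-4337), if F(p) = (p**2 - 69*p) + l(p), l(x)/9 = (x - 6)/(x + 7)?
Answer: -6265879/1669745 ≈ -3.7526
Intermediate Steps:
l(x) = 9*(-6 + x)/(7 + x) (l(x) = 9*((x - 6)/(x + 7)) = 9*((-6 + x)/(7 + x)) = 9*(-6 + x)/(7 + x))
F(p) = p**2 - 69*p + 9*(-6 + p)/(7 + p) (F(p) = (p**2 - 69*p) + 9*(-6 + p)/(7 + p) = p**2 - 69*p + 9*(-6 + p)/(7 + p))
4371/(1086 - 2241) + F(2)/(-4337) = 4371/(1086 - 2241) + ((-54 + 9*2 + 2*(-69 + 2)*(7 + 2))/(7 + 2))/(-4337) = 4371/(-1155) + ((-54 + 18 + 2*(-67)*9)/9)*(-1/4337) = 4371*(-1/1155) + ((-54 + 18 - 1206)/9)*(-1/4337) = -1457/385 + ((1/9)*(-1242))*(-1/4337) = -1457/385 - 138*(-1/4337) = -1457/385 + 138/4337 = -6265879/1669745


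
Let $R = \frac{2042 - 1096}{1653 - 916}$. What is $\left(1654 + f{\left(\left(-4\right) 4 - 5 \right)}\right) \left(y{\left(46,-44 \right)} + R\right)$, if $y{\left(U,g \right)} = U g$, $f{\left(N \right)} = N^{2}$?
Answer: $- \frac{283918590}{67} \approx -4.2376 \cdot 10^{6}$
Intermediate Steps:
$R = \frac{86}{67}$ ($R = \frac{946}{737} = 946 \cdot \frac{1}{737} = \frac{86}{67} \approx 1.2836$)
$\left(1654 + f{\left(\left(-4\right) 4 - 5 \right)}\right) \left(y{\left(46,-44 \right)} + R\right) = \left(1654 + \left(\left(-4\right) 4 - 5\right)^{2}\right) \left(46 \left(-44\right) + \frac{86}{67}\right) = \left(1654 + \left(-16 - 5\right)^{2}\right) \left(-2024 + \frac{86}{67}\right) = \left(1654 + \left(-21\right)^{2}\right) \left(- \frac{135522}{67}\right) = \left(1654 + 441\right) \left(- \frac{135522}{67}\right) = 2095 \left(- \frac{135522}{67}\right) = - \frac{283918590}{67}$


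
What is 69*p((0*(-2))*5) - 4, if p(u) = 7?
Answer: 479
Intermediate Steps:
69*p((0*(-2))*5) - 4 = 69*7 - 4 = 483 - 4 = 479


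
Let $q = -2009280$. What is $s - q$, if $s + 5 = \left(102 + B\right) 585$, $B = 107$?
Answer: $2131540$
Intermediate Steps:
$s = 122260$ ($s = -5 + \left(102 + 107\right) 585 = -5 + 209 \cdot 585 = -5 + 122265 = 122260$)
$s - q = 122260 - -2009280 = 122260 + 2009280 = 2131540$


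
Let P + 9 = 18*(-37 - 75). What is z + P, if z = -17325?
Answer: -19350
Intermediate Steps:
P = -2025 (P = -9 + 18*(-37 - 75) = -9 + 18*(-112) = -9 - 2016 = -2025)
z + P = -17325 - 2025 = -19350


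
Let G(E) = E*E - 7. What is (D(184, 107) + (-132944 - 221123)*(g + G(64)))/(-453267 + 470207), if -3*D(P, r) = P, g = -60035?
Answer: 29712948481/25410 ≈ 1.1693e+6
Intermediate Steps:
D(P, r) = -P/3
G(E) = -7 + E² (G(E) = E² - 7 = -7 + E²)
(D(184, 107) + (-132944 - 221123)*(g + G(64)))/(-453267 + 470207) = (-⅓*184 + (-132944 - 221123)*(-60035 + (-7 + 64²)))/(-453267 + 470207) = (-184/3 - 354067*(-60035 + (-7 + 4096)))/16940 = (-184/3 - 354067*(-60035 + 4089))*(1/16940) = (-184/3 - 354067*(-55946))*(1/16940) = (-184/3 + 19808632382)*(1/16940) = (59425896962/3)*(1/16940) = 29712948481/25410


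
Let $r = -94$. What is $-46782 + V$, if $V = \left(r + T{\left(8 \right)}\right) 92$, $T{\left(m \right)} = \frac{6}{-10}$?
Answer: $- \frac{277426}{5} \approx -55485.0$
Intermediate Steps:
$T{\left(m \right)} = - \frac{3}{5}$ ($T{\left(m \right)} = 6 \left(- \frac{1}{10}\right) = - \frac{3}{5}$)
$V = - \frac{43516}{5}$ ($V = \left(-94 - \frac{3}{5}\right) 92 = \left(- \frac{473}{5}\right) 92 = - \frac{43516}{5} \approx -8703.2$)
$-46782 + V = -46782 - \frac{43516}{5} = - \frac{277426}{5}$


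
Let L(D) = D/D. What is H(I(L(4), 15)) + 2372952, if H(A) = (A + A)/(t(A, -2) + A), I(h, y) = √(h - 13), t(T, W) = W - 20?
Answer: 147123027/62 - 11*I*√3/62 ≈ 2.373e+6 - 0.3073*I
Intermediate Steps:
t(T, W) = -20 + W
L(D) = 1
I(h, y) = √(-13 + h)
H(A) = 2*A/(-22 + A) (H(A) = (A + A)/((-20 - 2) + A) = (2*A)/(-22 + A) = 2*A/(-22 + A))
H(I(L(4), 15)) + 2372952 = 2*√(-13 + 1)/(-22 + √(-13 + 1)) + 2372952 = 2*√(-12)/(-22 + √(-12)) + 2372952 = 2*(2*I*√3)/(-22 + 2*I*√3) + 2372952 = 4*I*√3/(-22 + 2*I*√3) + 2372952 = 2372952 + 4*I*√3/(-22 + 2*I*√3)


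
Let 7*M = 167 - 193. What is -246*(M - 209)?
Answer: 366294/7 ≈ 52328.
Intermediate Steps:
M = -26/7 (M = (167 - 193)/7 = (⅐)*(-26) = -26/7 ≈ -3.7143)
-246*(M - 209) = -246*(-26/7 - 209) = -246*(-1489/7) = 366294/7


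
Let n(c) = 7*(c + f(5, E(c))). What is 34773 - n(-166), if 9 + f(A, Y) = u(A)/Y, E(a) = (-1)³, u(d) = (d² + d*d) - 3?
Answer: 36327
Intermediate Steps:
u(d) = -3 + 2*d² (u(d) = (d² + d²) - 3 = 2*d² - 3 = -3 + 2*d²)
E(a) = -1
f(A, Y) = -9 + (-3 + 2*A²)/Y
n(c) = -392 + 7*c (n(c) = 7*(c + (-3 - 9*(-1) + 2*5²)/(-1)) = 7*(c - (-3 + 9 + 2*25)) = 7*(c - (-3 + 9 + 50)) = 7*(c - 1*56) = 7*(c - 56) = 7*(-56 + c) = -392 + 7*c)
34773 - n(-166) = 34773 - (-392 + 7*(-166)) = 34773 - (-392 - 1162) = 34773 - 1*(-1554) = 34773 + 1554 = 36327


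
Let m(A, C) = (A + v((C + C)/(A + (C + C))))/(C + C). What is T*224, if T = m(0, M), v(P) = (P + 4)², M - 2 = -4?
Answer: -1400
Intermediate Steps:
M = -2 (M = 2 - 4 = -2)
v(P) = (4 + P)²
m(A, C) = (A + (4 + 2*C/(A + 2*C))²)/(2*C) (m(A, C) = (A + (4 + (C + C)/(A + (C + C)))²)/(C + C) = (A + (4 + (2*C)/(A + 2*C))²)/((2*C)) = (A + (4 + 2*C/(A + 2*C))²)*(1/(2*C)) = (A + (4 + 2*C/(A + 2*C))²)/(2*C))
T = -25/4 (T = (½)*0/(-2) + 2*(2*0 + 5*(-2))²/(-2*(0 + 2*(-2))²) = (½)*0*(-½) + 2*(-½)*(0 - 10)²/(0 - 4)² = 0 + 2*(-½)*(-10)²/(-4)² = 0 + 2*(-½)*(1/16)*100 = 0 - 25/4 = -25/4 ≈ -6.2500)
T*224 = -25/4*224 = -1400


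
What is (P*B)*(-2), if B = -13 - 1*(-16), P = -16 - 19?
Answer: 210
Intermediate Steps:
P = -35
B = 3 (B = -13 + 16 = 3)
(P*B)*(-2) = -35*3*(-2) = -105*(-2) = 210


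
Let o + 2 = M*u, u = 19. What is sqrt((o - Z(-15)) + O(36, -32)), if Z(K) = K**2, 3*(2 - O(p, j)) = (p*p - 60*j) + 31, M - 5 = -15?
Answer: 2*I*sqrt(3369)/3 ≈ 38.695*I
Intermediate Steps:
M = -10 (M = 5 - 15 = -10)
O(p, j) = -25/3 + 20*j - p**2/3 (O(p, j) = 2 - ((p*p - 60*j) + 31)/3 = 2 - ((p**2 - 60*j) + 31)/3 = 2 - (31 + p**2 - 60*j)/3 = 2 + (-31/3 + 20*j - p**2/3) = -25/3 + 20*j - p**2/3)
o = -192 (o = -2 - 10*19 = -2 - 190 = -192)
sqrt((o - Z(-15)) + O(36, -32)) = sqrt((-192 - 1*(-15)**2) + (-25/3 + 20*(-32) - 1/3*36**2)) = sqrt((-192 - 1*225) + (-25/3 - 640 - 1/3*1296)) = sqrt((-192 - 225) + (-25/3 - 640 - 432)) = sqrt(-417 - 3241/3) = sqrt(-4492/3) = 2*I*sqrt(3369)/3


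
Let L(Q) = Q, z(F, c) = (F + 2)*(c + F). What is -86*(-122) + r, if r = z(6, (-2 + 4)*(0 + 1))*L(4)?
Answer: 10748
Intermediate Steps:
z(F, c) = (2 + F)*(F + c)
r = 256 (r = (6² + 2*6 + 2*((-2 + 4)*(0 + 1)) + 6*((-2 + 4)*(0 + 1)))*4 = (36 + 12 + 2*(2*1) + 6*(2*1))*4 = (36 + 12 + 2*2 + 6*2)*4 = (36 + 12 + 4 + 12)*4 = 64*4 = 256)
-86*(-122) + r = -86*(-122) + 256 = 10492 + 256 = 10748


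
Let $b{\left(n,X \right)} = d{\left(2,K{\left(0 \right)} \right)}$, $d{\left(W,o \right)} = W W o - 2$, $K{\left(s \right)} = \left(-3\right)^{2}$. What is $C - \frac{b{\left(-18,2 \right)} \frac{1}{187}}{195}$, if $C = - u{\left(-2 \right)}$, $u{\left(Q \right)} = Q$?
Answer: $\frac{4288}{2145} \approx 1.9991$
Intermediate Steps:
$K{\left(s \right)} = 9$
$d{\left(W,o \right)} = -2 + o W^{2}$ ($d{\left(W,o \right)} = W^{2} o - 2 = o W^{2} - 2 = -2 + o W^{2}$)
$b{\left(n,X \right)} = 34$ ($b{\left(n,X \right)} = -2 + 9 \cdot 2^{2} = -2 + 9 \cdot 4 = -2 + 36 = 34$)
$C = 2$ ($C = \left(-1\right) \left(-2\right) = 2$)
$C - \frac{b{\left(-18,2 \right)} \frac{1}{187}}{195} = 2 - \frac{34 \cdot \frac{1}{187}}{195} = 2 - 34 \cdot \frac{1}{187} \cdot \frac{1}{195} = 2 - \frac{2}{11} \cdot \frac{1}{195} = 2 - \frac{2}{2145} = \frac{4288}{2145}$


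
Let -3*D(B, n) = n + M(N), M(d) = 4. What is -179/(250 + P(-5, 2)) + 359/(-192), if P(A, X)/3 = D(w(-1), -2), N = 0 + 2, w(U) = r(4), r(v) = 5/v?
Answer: -15425/5952 ≈ -2.5916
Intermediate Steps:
w(U) = 5/4
N = 2
D(B, n) = -4/3 - n/3 (D(B, n) = -(n + 4)/3 = -(4 + n)/3 = -4/3 - n/3)
P(A, X) = -2 (P(A, X) = 3*(-4/3 - ⅓*(-2)) = 3*(-4/3 + ⅔) = 3*(-⅔) = -2)
-179/(250 + P(-5, 2)) + 359/(-192) = -179/(250 - 2) + 359/(-192) = -179/248 + 359*(-1/192) = -179*1/248 - 359/192 = -179/248 - 359/192 = -15425/5952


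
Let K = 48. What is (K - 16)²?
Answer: 1024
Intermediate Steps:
(K - 16)² = (48 - 16)² = 32² = 1024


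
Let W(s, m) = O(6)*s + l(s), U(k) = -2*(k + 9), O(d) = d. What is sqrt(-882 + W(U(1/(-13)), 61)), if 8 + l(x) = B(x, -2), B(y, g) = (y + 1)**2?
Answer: I*sqrt(120545)/13 ≈ 26.707*I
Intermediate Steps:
B(y, g) = (1 + y)**2
l(x) = -8 + (1 + x)**2
U(k) = -18 - 2*k (U(k) = -2*(9 + k) = -18 - 2*k)
W(s, m) = -8 + (1 + s)**2 + 6*s (W(s, m) = 6*s + (-8 + (1 + s)**2) = -8 + (1 + s)**2 + 6*s)
sqrt(-882 + W(U(1/(-13)), 61)) = sqrt(-882 + (-7 + (-18 - 2/(-13))**2 + 8*(-18 - 2/(-13)))) = sqrt(-882 + (-7 + (-18 - 2*(-1/13))**2 + 8*(-18 - 2*(-1/13)))) = sqrt(-882 + (-7 + (-18 + 2/13)**2 + 8*(-18 + 2/13))) = sqrt(-882 + (-7 + (-232/13)**2 + 8*(-232/13))) = sqrt(-882 + (-7 + 53824/169 - 1856/13)) = sqrt(-882 + 28513/169) = sqrt(-120545/169) = I*sqrt(120545)/13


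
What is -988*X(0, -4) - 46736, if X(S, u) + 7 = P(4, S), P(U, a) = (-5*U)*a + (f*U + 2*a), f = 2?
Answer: -47724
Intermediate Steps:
P(U, a) = 2*U + 2*a - 5*U*a (P(U, a) = (-5*U)*a + (2*U + 2*a) = -5*U*a + (2*U + 2*a) = 2*U + 2*a - 5*U*a)
X(S, u) = 1 - 18*S (X(S, u) = -7 + (2*4 + 2*S - 5*4*S) = -7 + (8 + 2*S - 20*S) = -7 + (8 - 18*S) = 1 - 18*S)
-988*X(0, -4) - 46736 = -988*(1 - 18*0) - 46736 = -988*(1 + 0) - 46736 = -988*1 - 46736 = -988 - 46736 = -47724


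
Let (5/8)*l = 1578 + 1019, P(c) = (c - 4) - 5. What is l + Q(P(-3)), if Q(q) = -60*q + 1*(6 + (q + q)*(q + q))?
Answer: 27286/5 ≈ 5457.2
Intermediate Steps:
P(c) = -9 + c (P(c) = (-4 + c) - 5 = -9 + c)
l = 20776/5 (l = 8*(1578 + 1019)/5 = (8/5)*2597 = 20776/5 ≈ 4155.2)
Q(q) = 6 - 60*q + 4*q² (Q(q) = -60*q + 1*(6 + (2*q)*(2*q)) = -60*q + 1*(6 + 4*q²) = -60*q + (6 + 4*q²) = 6 - 60*q + 4*q²)
l + Q(P(-3)) = 20776/5 + (6 - 60*(-9 - 3) + 4*(-9 - 3)²) = 20776/5 + (6 - 60*(-12) + 4*(-12)²) = 20776/5 + (6 + 720 + 4*144) = 20776/5 + (6 + 720 + 576) = 20776/5 + 1302 = 27286/5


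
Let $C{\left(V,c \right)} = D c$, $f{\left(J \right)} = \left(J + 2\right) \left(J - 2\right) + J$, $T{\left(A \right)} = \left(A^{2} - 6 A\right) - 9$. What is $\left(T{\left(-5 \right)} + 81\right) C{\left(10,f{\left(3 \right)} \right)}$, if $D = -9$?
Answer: $-9144$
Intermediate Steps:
$T{\left(A \right)} = -9 + A^{2} - 6 A$
$f{\left(J \right)} = J + \left(-2 + J\right) \left(2 + J\right)$ ($f{\left(J \right)} = \left(2 + J\right) \left(-2 + J\right) + J = \left(-2 + J\right) \left(2 + J\right) + J = J + \left(-2 + J\right) \left(2 + J\right)$)
$C{\left(V,c \right)} = - 9 c$
$\left(T{\left(-5 \right)} + 81\right) C{\left(10,f{\left(3 \right)} \right)} = \left(\left(-9 + \left(-5\right)^{2} - -30\right) + 81\right) \left(- 9 \left(-4 + 3 + 3^{2}\right)\right) = \left(\left(-9 + 25 + 30\right) + 81\right) \left(- 9 \left(-4 + 3 + 9\right)\right) = \left(46 + 81\right) \left(\left(-9\right) 8\right) = 127 \left(-72\right) = -9144$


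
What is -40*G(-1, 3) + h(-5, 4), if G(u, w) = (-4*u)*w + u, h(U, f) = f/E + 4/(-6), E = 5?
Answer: -6598/15 ≈ -439.87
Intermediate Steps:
h(U, f) = -⅔ + f/5 (h(U, f) = f/5 + 4/(-6) = f*(⅕) + 4*(-⅙) = f/5 - ⅔ = -⅔ + f/5)
G(u, w) = u - 4*u*w (G(u, w) = -4*u*w + u = u - 4*u*w)
-40*G(-1, 3) + h(-5, 4) = -(-40)*(1 - 4*3) + (-⅔ + (⅕)*4) = -(-40)*(1 - 12) + (-⅔ + ⅘) = -(-40)*(-11) + 2/15 = -40*11 + 2/15 = -440 + 2/15 = -6598/15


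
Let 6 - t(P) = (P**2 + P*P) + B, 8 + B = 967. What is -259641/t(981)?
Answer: 15273/113275 ≈ 0.13483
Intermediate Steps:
B = 959 (B = -8 + 967 = 959)
t(P) = -953 - 2*P**2 (t(P) = 6 - ((P**2 + P*P) + 959) = 6 - ((P**2 + P**2) + 959) = 6 - (2*P**2 + 959) = 6 - (959 + 2*P**2) = 6 + (-959 - 2*P**2) = -953 - 2*P**2)
-259641/t(981) = -259641/(-953 - 2*981**2) = -259641/(-953 - 2*962361) = -259641/(-953 - 1924722) = -259641/(-1925675) = -259641*(-1)/1925675 = -1*(-15273/113275) = 15273/113275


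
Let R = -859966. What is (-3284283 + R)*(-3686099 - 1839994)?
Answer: 22901505389157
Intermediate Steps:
(-3284283 + R)*(-3686099 - 1839994) = (-3284283 - 859966)*(-3686099 - 1839994) = -4144249*(-5526093) = 22901505389157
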